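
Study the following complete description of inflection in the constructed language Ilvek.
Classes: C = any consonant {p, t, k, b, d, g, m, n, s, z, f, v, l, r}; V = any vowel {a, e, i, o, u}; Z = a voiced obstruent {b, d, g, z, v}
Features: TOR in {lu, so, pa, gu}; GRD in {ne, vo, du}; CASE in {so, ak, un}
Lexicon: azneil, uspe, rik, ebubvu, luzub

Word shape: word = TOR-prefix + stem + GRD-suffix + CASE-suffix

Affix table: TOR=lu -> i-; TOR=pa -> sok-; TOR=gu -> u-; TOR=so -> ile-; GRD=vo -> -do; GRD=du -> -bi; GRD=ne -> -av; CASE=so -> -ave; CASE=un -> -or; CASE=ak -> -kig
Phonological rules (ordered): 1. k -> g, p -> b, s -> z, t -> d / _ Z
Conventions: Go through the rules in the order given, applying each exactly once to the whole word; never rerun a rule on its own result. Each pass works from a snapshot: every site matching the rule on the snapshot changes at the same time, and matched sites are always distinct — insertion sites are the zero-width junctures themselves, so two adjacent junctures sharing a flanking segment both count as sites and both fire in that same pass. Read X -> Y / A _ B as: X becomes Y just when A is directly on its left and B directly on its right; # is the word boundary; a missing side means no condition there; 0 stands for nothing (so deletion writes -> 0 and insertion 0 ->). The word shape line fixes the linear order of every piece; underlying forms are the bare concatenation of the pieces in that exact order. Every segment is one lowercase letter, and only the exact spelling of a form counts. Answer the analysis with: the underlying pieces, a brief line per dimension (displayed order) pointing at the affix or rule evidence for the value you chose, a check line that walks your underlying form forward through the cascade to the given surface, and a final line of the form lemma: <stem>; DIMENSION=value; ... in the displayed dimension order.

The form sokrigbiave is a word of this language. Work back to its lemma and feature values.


underlying: sok-rik-bi-ave
TOR=pa - signalled by the affix sok-
GRD=du - signalled by the affix -bi
CASE=so - signalled by the affix -ave
check: sokrikbiave -> sokrigbiave
lemma: rik; TOR=pa; GRD=du; CASE=so


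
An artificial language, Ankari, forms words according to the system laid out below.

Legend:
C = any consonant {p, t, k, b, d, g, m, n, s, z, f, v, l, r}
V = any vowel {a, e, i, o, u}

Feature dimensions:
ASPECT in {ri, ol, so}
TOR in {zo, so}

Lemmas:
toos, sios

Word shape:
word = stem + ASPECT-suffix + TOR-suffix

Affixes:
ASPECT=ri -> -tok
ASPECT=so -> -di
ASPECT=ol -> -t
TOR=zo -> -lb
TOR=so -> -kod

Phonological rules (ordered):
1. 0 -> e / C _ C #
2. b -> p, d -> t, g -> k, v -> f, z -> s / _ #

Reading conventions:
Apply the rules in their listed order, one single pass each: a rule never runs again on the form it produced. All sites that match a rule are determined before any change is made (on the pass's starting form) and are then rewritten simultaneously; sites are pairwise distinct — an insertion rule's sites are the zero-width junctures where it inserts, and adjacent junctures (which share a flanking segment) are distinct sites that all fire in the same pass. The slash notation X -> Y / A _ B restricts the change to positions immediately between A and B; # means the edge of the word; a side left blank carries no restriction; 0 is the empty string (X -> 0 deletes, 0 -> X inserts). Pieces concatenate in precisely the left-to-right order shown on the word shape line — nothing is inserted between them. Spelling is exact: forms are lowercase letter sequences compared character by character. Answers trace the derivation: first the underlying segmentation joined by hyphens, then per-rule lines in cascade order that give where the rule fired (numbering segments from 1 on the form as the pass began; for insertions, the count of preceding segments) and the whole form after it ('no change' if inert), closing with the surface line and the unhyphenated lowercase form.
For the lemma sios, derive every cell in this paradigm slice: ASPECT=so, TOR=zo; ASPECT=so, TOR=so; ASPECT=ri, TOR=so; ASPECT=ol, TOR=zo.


cell ASPECT=so, TOR=zo:
underlying: sios-di-lb
1. 0 -> e / C _ C #: inserts after position(s) 7: siosdileb
2. b -> p, d -> t, g -> k, v -> f, z -> s / _ #: fires at position(s) 9: siosdilep
surface: siosdilep

cell ASPECT=so, TOR=so:
underlying: sios-di-kod
1. 0 -> e / C _ C #: no change
2. b -> p, d -> t, g -> k, v -> f, z -> s / _ #: fires at position(s) 9: siosdikot
surface: siosdikot

cell ASPECT=ri, TOR=so:
underlying: sios-tok-kod
1. 0 -> e / C _ C #: no change
2. b -> p, d -> t, g -> k, v -> f, z -> s / _ #: fires at position(s) 10: siostokkot
surface: siostokkot

cell ASPECT=ol, TOR=zo:
underlying: sios-t-lb
1. 0 -> e / C _ C #: inserts after position(s) 6: siostleb
2. b -> p, d -> t, g -> k, v -> f, z -> s / _ #: fires at position(s) 8: siostlep
surface: siostlep


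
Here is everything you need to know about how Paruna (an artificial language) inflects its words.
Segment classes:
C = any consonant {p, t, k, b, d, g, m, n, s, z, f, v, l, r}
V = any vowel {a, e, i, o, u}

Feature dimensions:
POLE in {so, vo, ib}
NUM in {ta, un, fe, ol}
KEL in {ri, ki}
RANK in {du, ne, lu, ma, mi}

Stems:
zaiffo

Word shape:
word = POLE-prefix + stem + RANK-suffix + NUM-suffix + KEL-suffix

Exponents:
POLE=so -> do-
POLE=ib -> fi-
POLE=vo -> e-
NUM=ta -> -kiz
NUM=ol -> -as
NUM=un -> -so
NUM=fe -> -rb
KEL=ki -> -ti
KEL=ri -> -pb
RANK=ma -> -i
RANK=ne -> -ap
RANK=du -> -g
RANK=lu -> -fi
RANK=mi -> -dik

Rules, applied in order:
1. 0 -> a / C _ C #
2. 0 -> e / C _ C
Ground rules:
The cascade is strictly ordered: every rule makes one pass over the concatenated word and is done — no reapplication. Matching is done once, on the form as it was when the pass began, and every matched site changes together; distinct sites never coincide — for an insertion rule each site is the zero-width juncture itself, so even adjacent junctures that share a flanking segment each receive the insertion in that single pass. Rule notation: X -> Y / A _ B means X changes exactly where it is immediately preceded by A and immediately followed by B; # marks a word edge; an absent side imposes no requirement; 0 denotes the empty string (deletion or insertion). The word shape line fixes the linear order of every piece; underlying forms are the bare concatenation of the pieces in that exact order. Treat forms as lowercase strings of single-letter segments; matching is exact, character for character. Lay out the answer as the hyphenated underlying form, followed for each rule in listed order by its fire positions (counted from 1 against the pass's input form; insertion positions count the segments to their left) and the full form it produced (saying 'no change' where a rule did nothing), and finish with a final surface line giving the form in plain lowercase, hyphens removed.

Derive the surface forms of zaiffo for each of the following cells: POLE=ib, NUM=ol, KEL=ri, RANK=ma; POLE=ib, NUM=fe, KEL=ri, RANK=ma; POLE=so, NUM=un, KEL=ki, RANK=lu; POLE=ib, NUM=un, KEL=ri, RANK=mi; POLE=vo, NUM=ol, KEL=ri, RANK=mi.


cell POLE=ib, NUM=ol, KEL=ri, RANK=ma:
underlying: fi-zaiffo-i-as-pb
1. 0 -> a / C _ C #: inserts after position(s) 12: fizaiffoiaspab
2. 0 -> e / C _ C: inserts after position(s) 6, 11: fizaifefoiasepab
surface: fizaifefoiasepab

cell POLE=ib, NUM=fe, KEL=ri, RANK=ma:
underlying: fi-zaiffo-i-rb-pb
1. 0 -> a / C _ C #: inserts after position(s) 12: fizaiffoirbpab
2. 0 -> e / C _ C: inserts after position(s) 6, 10, 11: fizaifefoirebepab
surface: fizaifefoirebepab

cell POLE=so, NUM=un, KEL=ki, RANK=lu:
underlying: do-zaiffo-fi-so-ti
1. 0 -> a / C _ C #: no change
2. 0 -> e / C _ C: inserts after position(s) 6: dozaifefofisoti
surface: dozaifefofisoti

cell POLE=ib, NUM=un, KEL=ri, RANK=mi:
underlying: fi-zaiffo-dik-so-pb
1. 0 -> a / C _ C #: inserts after position(s) 14: fizaiffodiksopab
2. 0 -> e / C _ C: inserts after position(s) 6, 11: fizaifefodikesopab
surface: fizaifefodikesopab

cell POLE=vo, NUM=ol, KEL=ri, RANK=mi:
underlying: e-zaiffo-dik-as-pb
1. 0 -> a / C _ C #: inserts after position(s) 13: ezaiffodikaspab
2. 0 -> e / C _ C: inserts after position(s) 5, 12: ezaifefodikasepab
surface: ezaifefodikasepab


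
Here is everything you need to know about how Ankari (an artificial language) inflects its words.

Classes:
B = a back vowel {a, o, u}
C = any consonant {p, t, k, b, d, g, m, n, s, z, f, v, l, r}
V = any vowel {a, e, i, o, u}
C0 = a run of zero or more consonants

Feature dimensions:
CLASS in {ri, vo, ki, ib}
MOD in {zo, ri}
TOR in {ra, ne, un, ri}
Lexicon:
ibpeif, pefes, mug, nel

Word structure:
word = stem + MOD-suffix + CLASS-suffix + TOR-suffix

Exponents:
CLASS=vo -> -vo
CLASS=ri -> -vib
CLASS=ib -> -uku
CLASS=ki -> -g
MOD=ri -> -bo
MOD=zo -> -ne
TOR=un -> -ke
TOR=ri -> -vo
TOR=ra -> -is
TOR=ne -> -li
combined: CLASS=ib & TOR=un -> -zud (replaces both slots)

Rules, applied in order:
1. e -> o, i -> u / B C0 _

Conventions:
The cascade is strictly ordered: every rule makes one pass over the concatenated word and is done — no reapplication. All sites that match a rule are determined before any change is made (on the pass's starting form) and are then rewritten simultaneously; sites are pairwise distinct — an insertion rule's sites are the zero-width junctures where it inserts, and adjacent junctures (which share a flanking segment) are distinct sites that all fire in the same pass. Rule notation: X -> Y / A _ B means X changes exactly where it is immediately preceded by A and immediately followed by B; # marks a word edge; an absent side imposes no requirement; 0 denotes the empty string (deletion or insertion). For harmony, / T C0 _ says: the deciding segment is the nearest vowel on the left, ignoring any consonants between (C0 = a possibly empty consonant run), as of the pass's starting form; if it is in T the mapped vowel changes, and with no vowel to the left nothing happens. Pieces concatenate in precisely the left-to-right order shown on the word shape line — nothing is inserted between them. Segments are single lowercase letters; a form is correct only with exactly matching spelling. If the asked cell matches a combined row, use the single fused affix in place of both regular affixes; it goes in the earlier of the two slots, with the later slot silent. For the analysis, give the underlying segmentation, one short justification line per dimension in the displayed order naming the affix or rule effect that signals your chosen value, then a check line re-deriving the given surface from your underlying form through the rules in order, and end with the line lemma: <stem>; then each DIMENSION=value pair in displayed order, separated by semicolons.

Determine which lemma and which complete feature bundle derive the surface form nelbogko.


underlying: nel-bo-g-ke
CLASS=ki - signalled by the affix -g
MOD=ri - signalled by the affix -bo
TOR=un - signalled by the affix -ke
check: nelbogke -> nelbogko
lemma: nel; CLASS=ki; MOD=ri; TOR=un


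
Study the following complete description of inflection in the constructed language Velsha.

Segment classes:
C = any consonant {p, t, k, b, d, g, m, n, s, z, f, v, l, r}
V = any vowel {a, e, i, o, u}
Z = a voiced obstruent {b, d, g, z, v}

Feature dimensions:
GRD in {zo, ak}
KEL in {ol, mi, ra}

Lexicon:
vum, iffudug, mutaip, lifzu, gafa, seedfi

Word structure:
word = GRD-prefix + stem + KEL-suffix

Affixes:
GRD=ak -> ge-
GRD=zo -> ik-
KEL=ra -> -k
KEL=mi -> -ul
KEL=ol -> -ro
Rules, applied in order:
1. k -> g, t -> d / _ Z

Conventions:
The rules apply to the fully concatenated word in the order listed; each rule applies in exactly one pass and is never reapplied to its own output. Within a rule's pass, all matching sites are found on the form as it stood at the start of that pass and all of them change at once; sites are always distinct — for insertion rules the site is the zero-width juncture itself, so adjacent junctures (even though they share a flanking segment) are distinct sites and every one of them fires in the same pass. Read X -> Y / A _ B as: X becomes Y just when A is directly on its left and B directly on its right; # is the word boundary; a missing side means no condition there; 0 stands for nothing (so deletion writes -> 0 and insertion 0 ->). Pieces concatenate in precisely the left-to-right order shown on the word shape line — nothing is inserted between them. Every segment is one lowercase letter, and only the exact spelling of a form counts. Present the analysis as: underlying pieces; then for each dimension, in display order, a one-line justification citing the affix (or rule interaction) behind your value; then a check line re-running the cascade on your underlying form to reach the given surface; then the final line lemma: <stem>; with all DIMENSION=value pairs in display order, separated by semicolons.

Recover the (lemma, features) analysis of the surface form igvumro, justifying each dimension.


underlying: ik-vum-ro
GRD=zo - signalled by the affix ik-
KEL=ol - signalled by the affix -ro
check: ikvumro -> igvumro
lemma: vum; GRD=zo; KEL=ol


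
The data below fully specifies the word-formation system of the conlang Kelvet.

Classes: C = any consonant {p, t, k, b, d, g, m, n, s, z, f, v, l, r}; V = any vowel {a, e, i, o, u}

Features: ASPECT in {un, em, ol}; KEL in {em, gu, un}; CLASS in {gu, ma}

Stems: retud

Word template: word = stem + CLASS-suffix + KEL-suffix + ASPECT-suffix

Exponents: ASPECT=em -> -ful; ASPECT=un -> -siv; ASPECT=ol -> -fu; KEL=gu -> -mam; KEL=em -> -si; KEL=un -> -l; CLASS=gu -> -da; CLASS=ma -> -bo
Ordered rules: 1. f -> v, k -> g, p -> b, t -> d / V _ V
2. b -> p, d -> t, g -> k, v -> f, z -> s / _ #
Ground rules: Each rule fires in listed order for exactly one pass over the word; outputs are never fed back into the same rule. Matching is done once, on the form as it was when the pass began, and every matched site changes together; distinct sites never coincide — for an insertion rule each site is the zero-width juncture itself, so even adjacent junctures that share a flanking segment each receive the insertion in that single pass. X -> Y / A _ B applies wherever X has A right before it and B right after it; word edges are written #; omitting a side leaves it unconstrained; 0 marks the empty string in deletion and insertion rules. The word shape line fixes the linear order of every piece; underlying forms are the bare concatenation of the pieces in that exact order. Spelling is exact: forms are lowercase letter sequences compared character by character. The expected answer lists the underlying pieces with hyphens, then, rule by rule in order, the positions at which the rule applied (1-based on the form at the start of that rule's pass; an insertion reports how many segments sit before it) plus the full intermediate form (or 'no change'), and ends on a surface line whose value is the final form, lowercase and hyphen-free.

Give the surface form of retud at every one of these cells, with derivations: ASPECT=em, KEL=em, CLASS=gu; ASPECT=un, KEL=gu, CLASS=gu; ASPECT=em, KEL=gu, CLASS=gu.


cell ASPECT=em, KEL=em, CLASS=gu:
underlying: retud-da-si-ful
1. f -> v, k -> g, p -> b, t -> d / V _ V: fires at position(s) 3, 10: reduddasivul
2. b -> p, d -> t, g -> k, v -> f, z -> s / _ #: no change
surface: reduddasivul

cell ASPECT=un, KEL=gu, CLASS=gu:
underlying: retud-da-mam-siv
1. f -> v, k -> g, p -> b, t -> d / V _ V: fires at position(s) 3: reduddamamsiv
2. b -> p, d -> t, g -> k, v -> f, z -> s / _ #: fires at position(s) 13: reduddamamsif
surface: reduddamamsif

cell ASPECT=em, KEL=gu, CLASS=gu:
underlying: retud-da-mam-ful
1. f -> v, k -> g, p -> b, t -> d / V _ V: fires at position(s) 3: reduddamamful
2. b -> p, d -> t, g -> k, v -> f, z -> s / _ #: no change
surface: reduddamamful


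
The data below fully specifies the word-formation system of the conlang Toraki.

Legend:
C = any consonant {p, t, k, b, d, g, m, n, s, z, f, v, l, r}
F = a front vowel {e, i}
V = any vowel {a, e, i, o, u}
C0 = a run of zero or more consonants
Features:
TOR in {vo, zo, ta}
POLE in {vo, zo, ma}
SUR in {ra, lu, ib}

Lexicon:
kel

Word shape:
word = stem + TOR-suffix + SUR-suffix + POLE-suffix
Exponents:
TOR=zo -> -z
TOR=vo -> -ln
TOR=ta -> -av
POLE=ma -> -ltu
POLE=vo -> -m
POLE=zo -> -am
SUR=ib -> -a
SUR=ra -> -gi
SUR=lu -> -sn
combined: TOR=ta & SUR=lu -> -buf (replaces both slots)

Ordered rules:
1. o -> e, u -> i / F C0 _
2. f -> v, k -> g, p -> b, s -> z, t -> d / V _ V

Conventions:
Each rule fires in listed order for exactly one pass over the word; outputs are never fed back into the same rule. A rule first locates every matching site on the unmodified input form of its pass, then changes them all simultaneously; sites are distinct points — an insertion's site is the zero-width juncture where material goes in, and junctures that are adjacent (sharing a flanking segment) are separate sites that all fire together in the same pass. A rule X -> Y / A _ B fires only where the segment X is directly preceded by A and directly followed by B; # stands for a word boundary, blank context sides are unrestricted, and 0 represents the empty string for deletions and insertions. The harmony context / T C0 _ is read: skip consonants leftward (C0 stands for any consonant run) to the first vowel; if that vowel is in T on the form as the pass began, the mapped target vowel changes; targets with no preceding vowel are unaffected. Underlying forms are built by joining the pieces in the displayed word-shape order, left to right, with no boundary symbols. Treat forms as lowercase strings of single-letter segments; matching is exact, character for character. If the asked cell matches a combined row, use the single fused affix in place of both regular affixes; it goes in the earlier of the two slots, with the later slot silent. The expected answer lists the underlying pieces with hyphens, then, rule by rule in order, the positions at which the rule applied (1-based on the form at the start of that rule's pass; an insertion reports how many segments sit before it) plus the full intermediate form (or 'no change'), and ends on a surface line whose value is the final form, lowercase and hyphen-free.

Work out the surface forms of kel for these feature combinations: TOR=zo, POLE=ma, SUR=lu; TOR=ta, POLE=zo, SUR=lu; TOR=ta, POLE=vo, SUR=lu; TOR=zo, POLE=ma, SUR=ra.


cell TOR=zo, POLE=ma, SUR=lu:
underlying: kel-z-sn-ltu
1. o -> e, u -> i / F C0 _: fires at position(s) 9: kelzsnlti
2. f -> v, k -> g, p -> b, s -> z, t -> d / V _ V: no change
surface: kelzsnlti

cell TOR=ta, POLE=zo, SUR=lu:
underlying: kel-buf-am
1. o -> e, u -> i / F C0 _: fires at position(s) 5: kelbifam
2. f -> v, k -> g, p -> b, s -> z, t -> d / V _ V: fires at position(s) 6: kelbivam
surface: kelbivam

cell TOR=ta, POLE=vo, SUR=lu:
underlying: kel-buf-m
1. o -> e, u -> i / F C0 _: fires at position(s) 5: kelbifm
2. f -> v, k -> g, p -> b, s -> z, t -> d / V _ V: no change
surface: kelbifm

cell TOR=zo, POLE=ma, SUR=ra:
underlying: kel-z-gi-ltu
1. o -> e, u -> i / F C0 _: fires at position(s) 9: kelzgilti
2. f -> v, k -> g, p -> b, s -> z, t -> d / V _ V: no change
surface: kelzgilti


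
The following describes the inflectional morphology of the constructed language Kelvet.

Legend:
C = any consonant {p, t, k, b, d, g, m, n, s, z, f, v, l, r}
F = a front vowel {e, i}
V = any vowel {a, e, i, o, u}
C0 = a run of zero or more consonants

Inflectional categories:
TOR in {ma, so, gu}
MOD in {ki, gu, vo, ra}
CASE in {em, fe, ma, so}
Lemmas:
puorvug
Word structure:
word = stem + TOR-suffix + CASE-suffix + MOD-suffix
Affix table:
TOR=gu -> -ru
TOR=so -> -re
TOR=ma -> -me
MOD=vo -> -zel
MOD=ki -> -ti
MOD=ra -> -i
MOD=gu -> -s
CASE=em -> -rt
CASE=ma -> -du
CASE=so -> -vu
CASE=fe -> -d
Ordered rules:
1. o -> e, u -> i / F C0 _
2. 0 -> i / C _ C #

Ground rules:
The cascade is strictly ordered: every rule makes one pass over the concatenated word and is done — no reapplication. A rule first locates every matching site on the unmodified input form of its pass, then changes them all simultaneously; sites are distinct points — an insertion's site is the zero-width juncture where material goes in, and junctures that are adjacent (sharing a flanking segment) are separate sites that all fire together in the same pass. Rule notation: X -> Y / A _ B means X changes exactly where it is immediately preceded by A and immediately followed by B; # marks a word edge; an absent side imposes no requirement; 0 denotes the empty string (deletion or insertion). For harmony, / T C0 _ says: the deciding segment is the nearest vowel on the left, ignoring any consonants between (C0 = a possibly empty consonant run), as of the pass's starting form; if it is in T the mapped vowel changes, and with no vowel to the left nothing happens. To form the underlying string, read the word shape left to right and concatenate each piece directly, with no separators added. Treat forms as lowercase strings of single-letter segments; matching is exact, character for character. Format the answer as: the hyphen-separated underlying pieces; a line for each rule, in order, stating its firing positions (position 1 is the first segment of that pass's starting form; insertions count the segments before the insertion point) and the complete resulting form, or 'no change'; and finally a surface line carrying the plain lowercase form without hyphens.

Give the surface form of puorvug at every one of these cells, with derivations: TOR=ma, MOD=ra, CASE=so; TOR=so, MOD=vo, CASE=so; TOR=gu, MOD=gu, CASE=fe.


cell TOR=ma, MOD=ra, CASE=so:
underlying: puorvug-me-vu-i
1. o -> e, u -> i / F C0 _: fires at position(s) 11: puorvugmevii
2. 0 -> i / C _ C #: no change
surface: puorvugmevii

cell TOR=so, MOD=vo, CASE=so:
underlying: puorvug-re-vu-zel
1. o -> e, u -> i / F C0 _: fires at position(s) 11: puorvugrevizel
2. 0 -> i / C _ C #: no change
surface: puorvugrevizel

cell TOR=gu, MOD=gu, CASE=fe:
underlying: puorvug-ru-d-s
1. o -> e, u -> i / F C0 _: no change
2. 0 -> i / C _ C #: inserts after position(s) 10: puorvugrudis
surface: puorvugrudis


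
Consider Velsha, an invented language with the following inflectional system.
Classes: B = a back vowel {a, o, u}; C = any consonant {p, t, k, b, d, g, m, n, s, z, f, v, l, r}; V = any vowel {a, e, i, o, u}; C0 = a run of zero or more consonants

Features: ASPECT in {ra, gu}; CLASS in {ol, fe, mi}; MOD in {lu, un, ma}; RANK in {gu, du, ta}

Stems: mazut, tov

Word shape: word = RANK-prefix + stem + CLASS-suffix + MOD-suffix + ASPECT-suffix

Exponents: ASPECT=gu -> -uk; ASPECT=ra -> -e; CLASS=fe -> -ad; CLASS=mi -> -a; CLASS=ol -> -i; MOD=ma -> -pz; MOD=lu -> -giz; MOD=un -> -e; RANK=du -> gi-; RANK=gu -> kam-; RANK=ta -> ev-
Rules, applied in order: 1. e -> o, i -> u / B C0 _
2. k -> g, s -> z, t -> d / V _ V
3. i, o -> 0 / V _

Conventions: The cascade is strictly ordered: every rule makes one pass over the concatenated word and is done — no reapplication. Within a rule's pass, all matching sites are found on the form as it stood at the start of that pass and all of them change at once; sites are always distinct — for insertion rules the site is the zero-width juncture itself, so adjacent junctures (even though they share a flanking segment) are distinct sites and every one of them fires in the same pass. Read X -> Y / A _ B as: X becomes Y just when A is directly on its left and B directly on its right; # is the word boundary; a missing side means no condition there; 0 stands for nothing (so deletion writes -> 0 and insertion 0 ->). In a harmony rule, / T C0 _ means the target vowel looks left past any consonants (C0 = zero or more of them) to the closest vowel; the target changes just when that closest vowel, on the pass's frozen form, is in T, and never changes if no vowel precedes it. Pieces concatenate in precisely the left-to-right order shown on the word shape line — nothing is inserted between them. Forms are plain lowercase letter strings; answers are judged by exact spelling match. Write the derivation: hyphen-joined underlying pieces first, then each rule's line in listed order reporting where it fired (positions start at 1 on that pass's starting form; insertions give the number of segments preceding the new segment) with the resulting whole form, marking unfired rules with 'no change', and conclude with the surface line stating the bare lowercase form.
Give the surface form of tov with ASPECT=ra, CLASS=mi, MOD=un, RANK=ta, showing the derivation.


underlying: ev-tov-a-e-e
1. e -> o, i -> u / B C0 _: fires at position(s) 7: evtovaoe
2. k -> g, s -> z, t -> d / V _ V: no change
3. i, o -> 0 / V _: fires at position(s) 7: evtovae
surface: evtovae


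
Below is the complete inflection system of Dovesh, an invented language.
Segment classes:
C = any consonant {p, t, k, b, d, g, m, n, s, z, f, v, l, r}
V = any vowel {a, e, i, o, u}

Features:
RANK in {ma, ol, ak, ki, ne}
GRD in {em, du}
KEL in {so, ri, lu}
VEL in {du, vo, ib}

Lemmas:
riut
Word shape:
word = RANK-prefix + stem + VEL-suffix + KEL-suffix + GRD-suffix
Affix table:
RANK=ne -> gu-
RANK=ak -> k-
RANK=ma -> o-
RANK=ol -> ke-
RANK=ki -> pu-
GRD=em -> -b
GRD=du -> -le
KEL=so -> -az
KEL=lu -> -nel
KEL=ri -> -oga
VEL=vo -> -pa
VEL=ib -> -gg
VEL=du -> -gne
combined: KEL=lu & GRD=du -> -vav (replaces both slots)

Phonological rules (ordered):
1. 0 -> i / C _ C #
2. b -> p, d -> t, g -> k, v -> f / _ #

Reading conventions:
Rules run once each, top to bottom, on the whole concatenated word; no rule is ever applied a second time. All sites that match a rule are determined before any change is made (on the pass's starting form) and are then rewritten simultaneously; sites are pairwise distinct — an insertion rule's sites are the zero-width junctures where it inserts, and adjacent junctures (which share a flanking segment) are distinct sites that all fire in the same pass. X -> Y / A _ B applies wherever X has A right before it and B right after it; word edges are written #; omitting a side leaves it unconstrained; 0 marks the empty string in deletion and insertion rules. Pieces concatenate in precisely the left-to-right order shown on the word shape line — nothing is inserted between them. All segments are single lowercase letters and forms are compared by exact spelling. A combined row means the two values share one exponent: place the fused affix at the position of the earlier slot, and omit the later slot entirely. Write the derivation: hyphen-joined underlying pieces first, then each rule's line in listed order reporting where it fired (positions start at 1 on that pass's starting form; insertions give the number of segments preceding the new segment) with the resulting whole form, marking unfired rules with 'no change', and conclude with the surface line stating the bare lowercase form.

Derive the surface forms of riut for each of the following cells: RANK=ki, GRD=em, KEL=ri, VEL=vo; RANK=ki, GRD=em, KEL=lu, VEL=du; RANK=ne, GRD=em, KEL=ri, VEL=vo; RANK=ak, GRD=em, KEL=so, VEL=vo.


cell RANK=ki, GRD=em, KEL=ri, VEL=vo:
underlying: pu-riut-pa-oga-b
1. 0 -> i / C _ C #: no change
2. b -> p, d -> t, g -> k, v -> f / _ #: fires at position(s) 12: puriutpaogap
surface: puriutpaogap

cell RANK=ki, GRD=em, KEL=lu, VEL=du:
underlying: pu-riut-gne-nel-b
1. 0 -> i / C _ C #: inserts after position(s) 12: puriutgnenelib
2. b -> p, d -> t, g -> k, v -> f / _ #: fires at position(s) 14: puriutgnenelip
surface: puriutgnenelip

cell RANK=ne, GRD=em, KEL=ri, VEL=vo:
underlying: gu-riut-pa-oga-b
1. 0 -> i / C _ C #: no change
2. b -> p, d -> t, g -> k, v -> f / _ #: fires at position(s) 12: guriutpaogap
surface: guriutpaogap

cell RANK=ak, GRD=em, KEL=so, VEL=vo:
underlying: k-riut-pa-az-b
1. 0 -> i / C _ C #: inserts after position(s) 9: kriutpaazib
2. b -> p, d -> t, g -> k, v -> f / _ #: fires at position(s) 11: kriutpaazip
surface: kriutpaazip


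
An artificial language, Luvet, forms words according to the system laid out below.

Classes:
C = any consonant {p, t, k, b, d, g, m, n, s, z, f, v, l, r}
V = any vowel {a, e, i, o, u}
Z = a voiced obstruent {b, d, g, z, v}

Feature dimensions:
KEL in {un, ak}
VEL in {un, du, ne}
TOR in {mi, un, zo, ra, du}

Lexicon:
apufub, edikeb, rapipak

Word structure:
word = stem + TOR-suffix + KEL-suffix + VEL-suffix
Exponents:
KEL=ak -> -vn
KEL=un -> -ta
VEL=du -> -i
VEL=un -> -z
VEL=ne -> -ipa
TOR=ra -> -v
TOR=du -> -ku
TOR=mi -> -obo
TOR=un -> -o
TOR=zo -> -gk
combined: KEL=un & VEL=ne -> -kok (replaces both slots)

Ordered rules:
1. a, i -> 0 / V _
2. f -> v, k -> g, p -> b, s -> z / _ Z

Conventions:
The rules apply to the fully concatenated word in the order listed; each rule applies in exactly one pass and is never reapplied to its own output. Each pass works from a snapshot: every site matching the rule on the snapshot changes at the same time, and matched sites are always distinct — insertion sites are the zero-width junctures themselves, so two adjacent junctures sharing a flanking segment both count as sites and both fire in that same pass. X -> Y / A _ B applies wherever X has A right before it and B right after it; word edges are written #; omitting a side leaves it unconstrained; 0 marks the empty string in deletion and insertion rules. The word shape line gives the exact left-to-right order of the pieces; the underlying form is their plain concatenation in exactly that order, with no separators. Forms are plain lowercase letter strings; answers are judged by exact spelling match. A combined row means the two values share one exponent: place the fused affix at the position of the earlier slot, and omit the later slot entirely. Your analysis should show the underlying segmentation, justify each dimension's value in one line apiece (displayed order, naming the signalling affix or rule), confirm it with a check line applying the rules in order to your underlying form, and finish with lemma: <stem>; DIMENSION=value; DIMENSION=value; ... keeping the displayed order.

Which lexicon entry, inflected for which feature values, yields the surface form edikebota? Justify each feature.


underlying: edikeb-o-ta-i
KEL=un - signalled by the affix -ta
VEL=du - signalled by the affix -i
TOR=un - signalled by the affix -o
check: edikebotai -> edikebota -> edikebota
lemma: edikeb; KEL=un; VEL=du; TOR=un


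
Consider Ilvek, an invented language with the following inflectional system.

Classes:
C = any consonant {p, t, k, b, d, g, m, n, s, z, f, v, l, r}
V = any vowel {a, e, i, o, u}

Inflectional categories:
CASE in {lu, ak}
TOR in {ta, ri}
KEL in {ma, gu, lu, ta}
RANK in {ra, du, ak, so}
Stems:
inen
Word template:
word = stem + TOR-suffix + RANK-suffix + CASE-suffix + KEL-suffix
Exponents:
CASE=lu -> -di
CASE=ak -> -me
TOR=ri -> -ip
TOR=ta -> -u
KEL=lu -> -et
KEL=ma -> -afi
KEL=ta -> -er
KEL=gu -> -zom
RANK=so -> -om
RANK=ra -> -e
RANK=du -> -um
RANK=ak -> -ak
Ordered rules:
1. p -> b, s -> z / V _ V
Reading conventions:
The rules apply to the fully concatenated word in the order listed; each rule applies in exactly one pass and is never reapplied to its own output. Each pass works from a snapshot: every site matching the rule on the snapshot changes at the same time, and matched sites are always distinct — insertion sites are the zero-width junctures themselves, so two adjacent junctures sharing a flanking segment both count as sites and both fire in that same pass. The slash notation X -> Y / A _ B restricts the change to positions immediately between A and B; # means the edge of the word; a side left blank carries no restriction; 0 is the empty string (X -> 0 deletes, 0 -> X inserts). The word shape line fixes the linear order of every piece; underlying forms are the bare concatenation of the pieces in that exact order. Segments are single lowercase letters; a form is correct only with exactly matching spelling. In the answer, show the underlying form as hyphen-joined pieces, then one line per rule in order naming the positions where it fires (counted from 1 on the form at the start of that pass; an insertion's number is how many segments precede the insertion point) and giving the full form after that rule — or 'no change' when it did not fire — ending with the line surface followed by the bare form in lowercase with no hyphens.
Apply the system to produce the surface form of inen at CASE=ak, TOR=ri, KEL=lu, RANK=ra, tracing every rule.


underlying: inen-ip-e-me-et
1. p -> b, s -> z / V _ V: fires at position(s) 6: inenibemeet
surface: inenibemeet


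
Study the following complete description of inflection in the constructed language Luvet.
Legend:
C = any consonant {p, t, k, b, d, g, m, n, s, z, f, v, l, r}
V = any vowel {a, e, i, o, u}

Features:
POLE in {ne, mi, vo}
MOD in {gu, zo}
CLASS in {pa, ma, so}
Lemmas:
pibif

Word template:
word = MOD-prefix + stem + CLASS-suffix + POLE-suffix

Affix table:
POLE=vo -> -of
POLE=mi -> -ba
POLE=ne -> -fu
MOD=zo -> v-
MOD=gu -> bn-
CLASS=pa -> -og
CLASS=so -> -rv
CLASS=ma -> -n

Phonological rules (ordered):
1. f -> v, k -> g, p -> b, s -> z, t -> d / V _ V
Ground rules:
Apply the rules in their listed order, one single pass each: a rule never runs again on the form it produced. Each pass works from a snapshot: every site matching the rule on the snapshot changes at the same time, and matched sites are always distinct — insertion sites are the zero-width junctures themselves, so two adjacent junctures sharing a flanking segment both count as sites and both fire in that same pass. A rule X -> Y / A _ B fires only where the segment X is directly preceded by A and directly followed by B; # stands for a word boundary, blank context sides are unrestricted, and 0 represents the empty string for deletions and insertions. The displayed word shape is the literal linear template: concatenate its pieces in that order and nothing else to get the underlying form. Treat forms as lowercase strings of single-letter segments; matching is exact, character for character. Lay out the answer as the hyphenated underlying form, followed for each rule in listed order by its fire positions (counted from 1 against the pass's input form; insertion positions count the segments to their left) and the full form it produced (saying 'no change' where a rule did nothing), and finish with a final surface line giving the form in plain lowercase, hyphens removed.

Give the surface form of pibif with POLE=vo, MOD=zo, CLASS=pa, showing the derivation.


underlying: v-pibif-og-of
1. f -> v, k -> g, p -> b, s -> z, t -> d / V _ V: fires at position(s) 6: vpibivogof
surface: vpibivogof


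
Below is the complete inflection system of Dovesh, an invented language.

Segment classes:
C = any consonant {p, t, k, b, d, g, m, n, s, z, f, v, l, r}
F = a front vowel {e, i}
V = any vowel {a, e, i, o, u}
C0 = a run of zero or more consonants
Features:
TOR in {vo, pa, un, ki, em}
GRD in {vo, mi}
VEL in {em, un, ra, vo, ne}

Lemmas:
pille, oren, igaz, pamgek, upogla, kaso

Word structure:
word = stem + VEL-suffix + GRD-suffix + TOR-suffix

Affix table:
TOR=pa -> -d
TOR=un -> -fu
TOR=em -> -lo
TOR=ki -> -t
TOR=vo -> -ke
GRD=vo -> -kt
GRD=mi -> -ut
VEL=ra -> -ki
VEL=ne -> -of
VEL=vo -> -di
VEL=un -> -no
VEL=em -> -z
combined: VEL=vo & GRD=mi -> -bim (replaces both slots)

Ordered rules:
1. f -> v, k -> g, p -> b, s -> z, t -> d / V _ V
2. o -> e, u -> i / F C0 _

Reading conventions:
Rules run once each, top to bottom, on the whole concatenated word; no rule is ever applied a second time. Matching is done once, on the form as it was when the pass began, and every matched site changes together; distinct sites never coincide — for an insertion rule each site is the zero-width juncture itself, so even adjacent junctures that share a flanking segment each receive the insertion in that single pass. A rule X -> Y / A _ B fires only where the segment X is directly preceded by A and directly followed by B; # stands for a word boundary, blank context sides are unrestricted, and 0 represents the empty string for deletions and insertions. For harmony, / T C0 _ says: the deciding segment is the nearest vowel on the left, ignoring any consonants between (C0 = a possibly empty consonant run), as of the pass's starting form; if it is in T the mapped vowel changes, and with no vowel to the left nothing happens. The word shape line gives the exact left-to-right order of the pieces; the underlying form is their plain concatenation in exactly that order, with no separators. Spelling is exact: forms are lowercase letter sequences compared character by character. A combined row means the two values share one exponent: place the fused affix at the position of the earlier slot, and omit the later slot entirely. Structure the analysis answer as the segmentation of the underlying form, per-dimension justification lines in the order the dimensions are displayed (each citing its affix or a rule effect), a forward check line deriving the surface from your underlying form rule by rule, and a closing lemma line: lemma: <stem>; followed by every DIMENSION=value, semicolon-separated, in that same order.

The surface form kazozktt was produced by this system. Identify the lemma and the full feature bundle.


underlying: kaso-z-kt-t
TOR=ki - signalled by the affix -t
GRD=vo - signalled by the affix -kt
VEL=em - signalled by the affix -z
check: kasozktt -> kazozktt -> kazozktt
lemma: kaso; TOR=ki; GRD=vo; VEL=em


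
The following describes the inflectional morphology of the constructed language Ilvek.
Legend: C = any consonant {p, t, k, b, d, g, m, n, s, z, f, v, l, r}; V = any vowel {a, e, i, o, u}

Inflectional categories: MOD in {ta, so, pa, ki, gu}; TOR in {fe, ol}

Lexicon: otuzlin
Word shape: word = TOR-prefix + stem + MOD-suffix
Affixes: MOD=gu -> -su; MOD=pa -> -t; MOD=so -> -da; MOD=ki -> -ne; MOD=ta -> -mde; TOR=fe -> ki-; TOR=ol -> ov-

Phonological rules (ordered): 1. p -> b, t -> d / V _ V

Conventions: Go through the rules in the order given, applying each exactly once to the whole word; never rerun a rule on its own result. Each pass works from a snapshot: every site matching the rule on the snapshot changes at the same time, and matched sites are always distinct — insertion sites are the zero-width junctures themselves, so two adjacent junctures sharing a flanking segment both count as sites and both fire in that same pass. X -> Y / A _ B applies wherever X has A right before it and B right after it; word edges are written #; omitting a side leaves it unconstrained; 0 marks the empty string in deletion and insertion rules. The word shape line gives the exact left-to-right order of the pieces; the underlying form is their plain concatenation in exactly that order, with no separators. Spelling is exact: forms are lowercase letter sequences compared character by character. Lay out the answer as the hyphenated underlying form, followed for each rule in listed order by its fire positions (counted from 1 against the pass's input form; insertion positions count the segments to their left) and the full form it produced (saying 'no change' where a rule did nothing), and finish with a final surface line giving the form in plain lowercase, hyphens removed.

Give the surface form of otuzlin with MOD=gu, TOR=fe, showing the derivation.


underlying: ki-otuzlin-su
1. p -> b, t -> d / V _ V: fires at position(s) 4: kioduzlinsu
surface: kioduzlinsu


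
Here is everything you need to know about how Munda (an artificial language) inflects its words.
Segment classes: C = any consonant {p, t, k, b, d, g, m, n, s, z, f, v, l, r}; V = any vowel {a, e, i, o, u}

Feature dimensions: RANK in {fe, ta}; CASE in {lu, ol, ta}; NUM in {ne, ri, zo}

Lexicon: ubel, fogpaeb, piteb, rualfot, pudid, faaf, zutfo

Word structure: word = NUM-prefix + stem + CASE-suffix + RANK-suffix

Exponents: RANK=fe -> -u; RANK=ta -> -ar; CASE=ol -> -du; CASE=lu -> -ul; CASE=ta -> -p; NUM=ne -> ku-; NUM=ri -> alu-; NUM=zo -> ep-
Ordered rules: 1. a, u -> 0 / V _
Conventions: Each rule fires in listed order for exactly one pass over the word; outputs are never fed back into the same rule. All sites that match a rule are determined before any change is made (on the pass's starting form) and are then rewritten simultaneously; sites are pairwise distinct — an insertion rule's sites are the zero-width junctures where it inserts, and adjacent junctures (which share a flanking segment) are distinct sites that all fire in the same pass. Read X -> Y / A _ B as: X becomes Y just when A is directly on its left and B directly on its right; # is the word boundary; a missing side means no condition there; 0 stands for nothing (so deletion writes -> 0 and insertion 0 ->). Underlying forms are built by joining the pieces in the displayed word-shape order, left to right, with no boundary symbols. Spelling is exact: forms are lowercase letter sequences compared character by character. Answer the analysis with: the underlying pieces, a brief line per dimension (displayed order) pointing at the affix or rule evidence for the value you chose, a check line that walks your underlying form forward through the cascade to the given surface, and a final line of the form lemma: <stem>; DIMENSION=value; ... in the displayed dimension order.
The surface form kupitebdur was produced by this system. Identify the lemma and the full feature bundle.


underlying: ku-piteb-du-ar
RANK=ta - signalled by the affix -ar
CASE=ol - signalled by the affix -du
NUM=ne - signalled by the affix ku-
check: kupitebduar -> kupitebdur
lemma: piteb; RANK=ta; CASE=ol; NUM=ne
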